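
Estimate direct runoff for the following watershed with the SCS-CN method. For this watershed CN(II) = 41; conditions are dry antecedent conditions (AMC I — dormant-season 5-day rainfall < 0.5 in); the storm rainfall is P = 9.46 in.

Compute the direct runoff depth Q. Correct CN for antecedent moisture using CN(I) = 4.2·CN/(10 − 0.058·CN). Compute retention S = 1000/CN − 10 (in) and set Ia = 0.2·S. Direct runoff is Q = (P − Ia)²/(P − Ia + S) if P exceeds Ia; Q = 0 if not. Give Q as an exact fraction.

Adjust CN=41 to AMC I: 4.2·41/(10 − 0.058·41) → (861/5) ÷ (3811/500) = 86100/3811 ≈ 22.592
Max retention: S = 1000/(86100/3811) − 10 = 29500/861 in (≈ 34.262 in)
Ia = 0.2·(29500/861) = 5900/861 in ≈ 6.852 in
Since P=9.460 > Ia=6.852: effective rainfall P−Ia = 112253/43050 in
Q: (112253/43050)² ÷ (1587253/43050) = 12600736009/68331241650 in (≈ 0.184 in)

Q = 12600736009/68331241650 in ≈ 0.184 in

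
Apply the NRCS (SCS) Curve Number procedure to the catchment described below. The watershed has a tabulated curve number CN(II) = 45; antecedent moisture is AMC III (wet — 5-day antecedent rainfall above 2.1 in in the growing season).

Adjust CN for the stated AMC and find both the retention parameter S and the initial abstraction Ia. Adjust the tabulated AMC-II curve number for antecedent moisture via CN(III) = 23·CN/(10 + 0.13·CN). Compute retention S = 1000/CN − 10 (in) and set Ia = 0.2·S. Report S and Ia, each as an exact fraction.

CN(III) from CN(II)=45: (23·45)/(10 + 0.13·45) = 20700/317 ≈ 65.300
Retention S: 1000/CN − 10 with CN=65.300 → S = 1100/207 ≈ 5.314 in
Ia = 0.2S: 0.2·5.314 = 1.063 in (exactly 220/207)

S = 1100/207 in ≈ 5.314 in; Ia = 220/207 in ≈ 1.063 in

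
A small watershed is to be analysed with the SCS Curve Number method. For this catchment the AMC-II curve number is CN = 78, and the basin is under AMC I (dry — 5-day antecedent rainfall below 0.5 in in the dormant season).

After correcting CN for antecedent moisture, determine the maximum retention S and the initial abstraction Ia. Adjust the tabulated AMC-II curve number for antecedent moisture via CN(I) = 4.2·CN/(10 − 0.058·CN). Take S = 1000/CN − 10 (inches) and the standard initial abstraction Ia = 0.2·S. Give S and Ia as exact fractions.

S = 5500/819 in ≈ 6.716 in; Ia = 1100/819 in ≈ 1.343 in

CN(I) from CN(II)=78: (4.2·78)/(10 − 0.058·78) = 81900/1369 ≈ 59.825
Retention S: 1000/CN − 10 with CN=59.825 → S = 5500/819 ≈ 6.716 in
Ia = 0.2S: 0.2·6.716 = 1.343 in (exactly 1100/819)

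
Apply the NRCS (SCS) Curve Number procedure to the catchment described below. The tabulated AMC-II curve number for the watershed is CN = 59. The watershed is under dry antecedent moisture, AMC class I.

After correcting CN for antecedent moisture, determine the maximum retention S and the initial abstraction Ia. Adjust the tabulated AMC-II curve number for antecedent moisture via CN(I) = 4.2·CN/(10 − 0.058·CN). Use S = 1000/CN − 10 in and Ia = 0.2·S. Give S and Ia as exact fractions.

Dry (AMC I): CN(I) = 4.2·59/(10 − 0.058·59) = (1239/5)/(3289/500) = 123900/3289 ≈ 37.671
Retention S: 1000/CN − 10 with CN=37.671 → S = 20500/1239 ≈ 16.546 in
Initial abstraction Ia = S/5 = (20500/1239)/5 = 4100/1239 ≈ 3.309 in

S = 20500/1239 in ≈ 16.546 in; Ia = 4100/1239 in ≈ 3.309 in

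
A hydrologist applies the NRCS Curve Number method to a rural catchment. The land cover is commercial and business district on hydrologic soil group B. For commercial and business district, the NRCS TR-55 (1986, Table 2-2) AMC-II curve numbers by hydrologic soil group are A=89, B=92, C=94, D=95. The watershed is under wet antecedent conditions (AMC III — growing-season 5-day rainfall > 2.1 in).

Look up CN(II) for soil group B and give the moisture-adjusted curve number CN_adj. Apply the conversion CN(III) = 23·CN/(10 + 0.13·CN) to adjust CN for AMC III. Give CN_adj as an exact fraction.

CN_adj = 52900/549 ≈ 96.357

NRCS table: commercial and business district, soil group B → CN(II) = 92
Wet (AMC III): CN(III) = 23·92/(10 + 0.13·92) = 2116/(549/25) = 52900/549 ≈ 96.357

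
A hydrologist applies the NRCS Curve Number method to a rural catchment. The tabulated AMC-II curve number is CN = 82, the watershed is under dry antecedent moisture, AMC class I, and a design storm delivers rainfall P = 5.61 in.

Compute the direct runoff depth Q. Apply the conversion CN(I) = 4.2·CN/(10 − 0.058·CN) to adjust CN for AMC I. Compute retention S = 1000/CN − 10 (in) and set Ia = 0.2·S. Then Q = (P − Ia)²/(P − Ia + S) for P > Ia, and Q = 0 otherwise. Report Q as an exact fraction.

Adjust CN=82 to AMC I: 4.2·82/(10 − 0.058·82) → (1722/5) ÷ (1311/250) = 28700/437 ≈ 65.675
Retention S: 1000/CN − 10 with CN=65.675 → S = 1500/287 ≈ 5.226 in
Initial abstraction Ia = S/5 = (1500/287)/5 = 300/287 ≈ 1.045 in
Since P=5.610 > Ia=1.045: effective rainfall P−Ia = 131007/28700 in
Q: (131007/28700)² ÷ (281007/28700) = 1906981561/896100100 in (≈ 2.128 in)

Q = 1906981561/896100100 in ≈ 2.128 in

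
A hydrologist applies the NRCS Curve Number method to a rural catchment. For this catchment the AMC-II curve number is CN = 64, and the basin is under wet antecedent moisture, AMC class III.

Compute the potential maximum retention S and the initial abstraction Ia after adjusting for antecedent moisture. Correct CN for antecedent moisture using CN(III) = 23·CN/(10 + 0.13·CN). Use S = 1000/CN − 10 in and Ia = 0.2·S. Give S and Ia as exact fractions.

Wet (AMC III): CN(III) = 23·64/(10 + 0.13·64) = 1472/(458/25) = 18400/229 ≈ 80.349
Retention S: 1000/CN − 10 with CN=80.349 → S = 225/92 ≈ 2.446 in
Ia = 0.2·(225/92) = 45/92 in ≈ 0.489 in

S = 225/92 in ≈ 2.446 in; Ia = 45/92 in ≈ 0.489 in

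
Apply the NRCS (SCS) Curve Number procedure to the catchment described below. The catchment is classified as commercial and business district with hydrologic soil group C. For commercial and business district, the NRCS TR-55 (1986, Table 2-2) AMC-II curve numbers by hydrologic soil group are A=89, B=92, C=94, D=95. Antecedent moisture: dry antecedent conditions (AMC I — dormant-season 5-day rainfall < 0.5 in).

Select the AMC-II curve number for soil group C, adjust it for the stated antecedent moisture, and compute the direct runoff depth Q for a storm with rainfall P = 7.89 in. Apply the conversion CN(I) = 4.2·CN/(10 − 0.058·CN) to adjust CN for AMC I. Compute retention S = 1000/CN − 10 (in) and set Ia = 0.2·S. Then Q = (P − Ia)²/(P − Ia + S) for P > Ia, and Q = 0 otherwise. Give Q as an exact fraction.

Q = 62290675561/9856214900 in ≈ 6.320 in

NRCS table: commercial and business district, soil group C → CN(II) = 94
Dry (AMC I): CN(I) = 4.2·94/(10 − 0.058·94) = (1974/5)/(1137/250) = 32900/379 ≈ 86.807
Max retention: S = 1000/(32900/379) − 10 = 500/329 in (≈ 1.520 in)
Ia = 0.2·(500/329) = 100/329 in ≈ 0.304 in
Excess rainfall: 7.890 − 0.304 = 7.586 in; P > Ia so Q > 0
Q = (249581/32900)²/((249581/32900) + 500/329) = (62290675561/1082410000)/(299581/32900) = 62290675561/9856214900 in ≈ 6.320 in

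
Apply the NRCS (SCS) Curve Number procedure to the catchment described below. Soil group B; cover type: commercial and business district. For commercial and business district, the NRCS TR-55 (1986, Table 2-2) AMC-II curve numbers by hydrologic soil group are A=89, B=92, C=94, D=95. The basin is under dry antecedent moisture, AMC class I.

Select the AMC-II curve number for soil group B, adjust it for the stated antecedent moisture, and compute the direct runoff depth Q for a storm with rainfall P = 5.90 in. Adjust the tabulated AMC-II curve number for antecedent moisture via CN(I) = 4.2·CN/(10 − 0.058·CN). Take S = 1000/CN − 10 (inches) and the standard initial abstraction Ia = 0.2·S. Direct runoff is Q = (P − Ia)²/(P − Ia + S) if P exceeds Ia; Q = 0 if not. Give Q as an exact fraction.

Q = 702091009/176280510 in ≈ 3.983 in

NRCS table: commercial and business district, soil group B → CN(II) = 92
Dry (AMC I): CN(I) = 4.2·92/(10 − 0.058·92) = (1932/5)/(583/125) = 48300/583 ≈ 82.847
Retention S: 1000/CN − 10 with CN=82.847 → S = 1000/483 ≈ 2.070 in
Initial abstraction Ia = S/5 = (1000/483)/5 = 200/483 ≈ 0.414 in
Excess rainfall: 5.900 − 0.414 = 5.486 in; P > Ia so Q > 0
Runoff Q = (P−Ia)²/(P−Ia+S) = (5.486)²/(5.486+2.070) = 702091009/176280510 ≈ 3.983 in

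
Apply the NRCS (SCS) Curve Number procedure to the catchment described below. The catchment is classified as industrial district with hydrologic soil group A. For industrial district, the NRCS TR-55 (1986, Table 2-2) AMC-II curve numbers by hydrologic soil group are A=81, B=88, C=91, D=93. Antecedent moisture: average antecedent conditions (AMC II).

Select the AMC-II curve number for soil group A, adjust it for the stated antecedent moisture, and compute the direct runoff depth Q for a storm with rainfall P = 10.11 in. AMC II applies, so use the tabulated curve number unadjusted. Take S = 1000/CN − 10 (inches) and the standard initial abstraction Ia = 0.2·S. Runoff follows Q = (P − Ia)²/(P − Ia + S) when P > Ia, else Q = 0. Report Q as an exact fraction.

Q = 6098204281/786437100 in ≈ 7.754 in

NRCS table: industrial district, soil group A → CN(II) = 81
Average conditions: CN = 81 (no AMC adjustment).
Max retention: S = 1000/81 − 10 = 190/81 in (≈ 2.346 in)
Initial abstraction Ia = S/5 = (190/81)/5 = 38/81 ≈ 0.469 in
Since P=10.110 > Ia=0.469: effective rainfall P−Ia = 78091/8100 in
Q: (78091/8100)² ÷ (97091/8100) = 6098204281/786437100 in (≈ 7.754 in)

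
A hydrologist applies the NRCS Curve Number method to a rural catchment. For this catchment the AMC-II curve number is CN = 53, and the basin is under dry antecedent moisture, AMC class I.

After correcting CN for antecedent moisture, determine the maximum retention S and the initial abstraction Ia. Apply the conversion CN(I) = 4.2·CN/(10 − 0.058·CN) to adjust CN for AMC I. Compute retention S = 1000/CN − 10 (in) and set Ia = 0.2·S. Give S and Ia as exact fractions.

Dry (AMC I): CN(I) = 4.2·53/(10 − 0.058·53) = (1113/5)/(3463/500) = 111300/3463 ≈ 32.140
Max retention: S = 1000/(111300/3463) − 10 = 23500/1113 in (≈ 21.114 in)
Ia = 0.2·(23500/1113) = 4700/1113 in ≈ 4.223 in

S = 23500/1113 in ≈ 21.114 in; Ia = 4700/1113 in ≈ 4.223 in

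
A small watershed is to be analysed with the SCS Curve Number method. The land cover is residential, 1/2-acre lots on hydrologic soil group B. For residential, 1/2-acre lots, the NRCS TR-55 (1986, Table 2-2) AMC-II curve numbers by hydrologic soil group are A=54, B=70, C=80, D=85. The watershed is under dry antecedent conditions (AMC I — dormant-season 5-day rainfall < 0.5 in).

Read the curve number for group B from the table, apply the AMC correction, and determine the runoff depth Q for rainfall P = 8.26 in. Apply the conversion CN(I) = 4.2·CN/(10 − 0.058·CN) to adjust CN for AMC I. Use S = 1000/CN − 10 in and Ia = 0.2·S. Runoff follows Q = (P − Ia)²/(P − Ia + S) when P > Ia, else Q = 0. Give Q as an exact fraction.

NRCS table: residential, 1/2-acre lots, soil group B → CN(II) = 70
Adjust CN=70 to AMC I: 4.2·70/(10 − 0.058·70) → 294 ÷ (297/50) = 4900/99 ≈ 49.495
Retention S: 1000/CN − 10 with CN=49.495 → S = 500/49 ≈ 10.204 in
Ia = 0.2S: 0.2·10.204 = 2.041 in (exactly 100/49)
Excess rainfall: 8.260 − 2.041 = 6.219 in; P > Ia so Q > 0
Q: (15237/2450)² ÷ (40237/2450) = 232166169/98580650 in (≈ 2.355 in)

Q = 232166169/98580650 in ≈ 2.355 in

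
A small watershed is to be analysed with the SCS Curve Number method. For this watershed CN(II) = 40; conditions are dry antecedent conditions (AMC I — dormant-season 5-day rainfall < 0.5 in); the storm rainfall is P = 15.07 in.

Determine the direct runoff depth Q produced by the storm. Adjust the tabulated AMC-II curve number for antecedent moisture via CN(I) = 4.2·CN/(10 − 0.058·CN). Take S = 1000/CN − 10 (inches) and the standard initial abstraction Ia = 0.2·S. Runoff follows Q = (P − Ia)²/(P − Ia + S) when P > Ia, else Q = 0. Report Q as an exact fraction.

Q = 30791401/21384300 in ≈ 1.440 in

CN(I) from CN(II)=40: (4.2·40)/(10 − 0.058·40) = 175/8 ≈ 21.875
Max retention: S = 1000/(175/8) − 10 = 250/7 in (≈ 35.714 in)
Ia = 0.2·(250/7) = 50/7 in ≈ 7.143 in
Excess rainfall: 15.070 − 7.143 = 7.927 in; P > Ia so Q > 0
Q: (5549/700)² ÷ (30549/700) = 30791401/21384300 in (≈ 1.440 in)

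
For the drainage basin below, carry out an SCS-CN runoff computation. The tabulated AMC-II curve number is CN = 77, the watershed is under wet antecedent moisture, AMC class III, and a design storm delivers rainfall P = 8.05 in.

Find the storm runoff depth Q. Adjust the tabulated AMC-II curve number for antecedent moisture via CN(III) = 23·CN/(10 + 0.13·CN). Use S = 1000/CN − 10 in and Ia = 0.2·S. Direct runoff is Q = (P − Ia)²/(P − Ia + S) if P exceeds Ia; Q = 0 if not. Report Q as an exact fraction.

CN(III) from CN(II)=77: (23·77)/(10 + 0.13·77) = 7700/87 ≈ 88.506
S = 1000/(7700/87) − 10 = 100/77 in ≈ 1.299 in
Ia = 0.2·(100/77) = 20/77 in ≈ 0.260 in
P − Ia = 8.050 − 0.260 = 11997/1540 ≈ 7.790 in (> 0, runoff occurs)
Q: (11997/1540)² ÷ (13997/1540) = 143928009/21555380 in (≈ 6.677 in)

Q = 143928009/21555380 in ≈ 6.677 in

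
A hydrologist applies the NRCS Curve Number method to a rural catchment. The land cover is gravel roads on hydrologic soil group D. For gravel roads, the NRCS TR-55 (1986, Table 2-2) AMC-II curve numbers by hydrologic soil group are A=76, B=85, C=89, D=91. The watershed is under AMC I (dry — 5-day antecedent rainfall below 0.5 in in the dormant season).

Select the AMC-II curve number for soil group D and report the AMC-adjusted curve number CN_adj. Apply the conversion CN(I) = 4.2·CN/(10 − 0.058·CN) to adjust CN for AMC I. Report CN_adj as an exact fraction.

NRCS table: gravel roads, soil group D → CN(II) = 91
Adjust CN=91 to AMC I: 4.2·91/(10 − 0.058·91) → (1911/5) ÷ (2361/500) = 63700/787 ≈ 80.940

CN_adj = 63700/787 ≈ 80.940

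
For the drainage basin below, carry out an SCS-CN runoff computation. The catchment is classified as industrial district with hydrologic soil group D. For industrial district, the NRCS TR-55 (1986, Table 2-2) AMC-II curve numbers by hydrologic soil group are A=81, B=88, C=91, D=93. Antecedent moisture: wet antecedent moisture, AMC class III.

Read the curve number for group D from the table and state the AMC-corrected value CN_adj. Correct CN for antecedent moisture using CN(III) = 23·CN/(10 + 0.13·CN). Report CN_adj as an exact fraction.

NRCS table: industrial district, soil group D → CN(II) = 93
CN(III) from CN(II)=93: (23·93)/(10 + 0.13·93) = 213900/2209 ≈ 96.831

CN_adj = 213900/2209 ≈ 96.831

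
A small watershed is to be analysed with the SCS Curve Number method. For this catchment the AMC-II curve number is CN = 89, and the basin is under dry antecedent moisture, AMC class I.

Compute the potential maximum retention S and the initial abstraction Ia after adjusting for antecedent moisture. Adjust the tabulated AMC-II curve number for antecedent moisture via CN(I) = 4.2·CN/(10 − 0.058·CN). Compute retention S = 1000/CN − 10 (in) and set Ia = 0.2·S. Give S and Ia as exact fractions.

CN(I) from CN(II)=89: (4.2·89)/(10 − 0.058·89) = 186900/2419 ≈ 77.263
S = 1000/(186900/2419) − 10 = 5500/1869 in ≈ 2.943 in
Ia = 0.2S: 0.2·2.943 = 0.589 in (exactly 1100/1869)

S = 5500/1869 in ≈ 2.943 in; Ia = 1100/1869 in ≈ 0.589 in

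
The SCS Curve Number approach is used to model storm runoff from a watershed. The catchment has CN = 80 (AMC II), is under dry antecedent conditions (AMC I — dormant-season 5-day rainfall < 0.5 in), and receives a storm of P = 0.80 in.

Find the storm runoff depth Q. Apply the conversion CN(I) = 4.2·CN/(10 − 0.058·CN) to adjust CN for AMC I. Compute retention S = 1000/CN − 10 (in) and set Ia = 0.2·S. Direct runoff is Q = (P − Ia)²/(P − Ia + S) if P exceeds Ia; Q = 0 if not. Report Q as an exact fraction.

Q = 0 in ≈ 0.000 in

Adjust CN=80 to AMC I: 4.2·80/(10 − 0.058·80) → 336 ÷ (134/25) = 4200/67 ≈ 62.687
Retention S: 1000/CN − 10 with CN=62.687 → S = 125/21 ≈ 5.952 in
Initial abstraction Ia = S/5 = (125/21)/5 = 25/21 ≈ 1.190 in
P = 0.800 ≤ Ia = 1.190 in: entire storm abstracted, Q = 0.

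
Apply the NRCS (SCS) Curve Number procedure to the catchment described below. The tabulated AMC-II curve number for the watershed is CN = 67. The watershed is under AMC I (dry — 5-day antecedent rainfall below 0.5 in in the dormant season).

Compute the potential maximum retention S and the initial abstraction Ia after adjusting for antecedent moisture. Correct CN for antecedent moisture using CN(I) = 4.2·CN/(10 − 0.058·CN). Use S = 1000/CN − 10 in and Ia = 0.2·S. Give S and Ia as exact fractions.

Adjust CN=67 to AMC I: 4.2·67/(10 − 0.058·67) → (1407/5) ÷ (3057/500) = 46900/1019 ≈ 46.026
S = 1000/(46900/1019) − 10 = 5500/469 in ≈ 11.727 in
Ia = 0.2·(5500/469) = 1100/469 in ≈ 2.345 in

S = 5500/469 in ≈ 11.727 in; Ia = 1100/469 in ≈ 2.345 in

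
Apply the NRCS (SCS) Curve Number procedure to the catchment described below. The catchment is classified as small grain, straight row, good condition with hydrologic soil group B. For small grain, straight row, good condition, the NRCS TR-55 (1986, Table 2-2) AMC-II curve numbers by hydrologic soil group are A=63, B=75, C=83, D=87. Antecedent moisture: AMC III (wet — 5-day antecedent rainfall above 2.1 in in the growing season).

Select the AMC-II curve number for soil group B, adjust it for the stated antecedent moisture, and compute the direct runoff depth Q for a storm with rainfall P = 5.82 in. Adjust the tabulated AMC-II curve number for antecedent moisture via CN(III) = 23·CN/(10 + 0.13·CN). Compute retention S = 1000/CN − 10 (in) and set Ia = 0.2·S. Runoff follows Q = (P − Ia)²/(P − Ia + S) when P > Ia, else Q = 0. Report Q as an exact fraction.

NRCS table: small grain, straight row, good condition, soil group B → CN(II) = 75
Wet (AMC III): CN(III) = 23·75/(10 + 0.13·75) = 1725/(79/4) = 6900/79 ≈ 87.342
S = 1000/(6900/79) − 10 = 100/69 in ≈ 1.449 in
Initial abstraction Ia = S/5 = (100/69)/5 = 20/69 ≈ 0.290 in
P − Ia = 5.820 − 0.290 = 19079/3450 ≈ 5.530 in (> 0, runoff occurs)
Q: (19079/3450)² ÷ (24079/3450) = 364008241/83072550 in (≈ 4.382 in)

Q = 364008241/83072550 in ≈ 4.382 in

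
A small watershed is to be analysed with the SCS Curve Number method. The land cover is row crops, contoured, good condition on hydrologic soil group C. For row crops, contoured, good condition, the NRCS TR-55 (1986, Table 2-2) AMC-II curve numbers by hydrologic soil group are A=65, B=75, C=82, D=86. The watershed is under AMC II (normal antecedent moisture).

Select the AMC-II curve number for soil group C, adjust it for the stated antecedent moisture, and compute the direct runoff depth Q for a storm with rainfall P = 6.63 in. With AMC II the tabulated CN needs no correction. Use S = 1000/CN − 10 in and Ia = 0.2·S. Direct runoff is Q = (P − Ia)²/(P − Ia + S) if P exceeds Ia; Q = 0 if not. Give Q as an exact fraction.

Q = 214765563/46990100 in ≈ 4.570 in

NRCS table: row crops, contoured, good condition, soil group C → CN(II) = 82
CN(II) = 82; AMC II needs no correction.
S = 1000/82 − 10 = 90/41 in ≈ 2.195 in
Ia = 0.2·(90/41) = 18/41 in ≈ 0.439 in
Since P=6.630 > Ia=0.439: effective rainfall P−Ia = 25383/4100 in
Q: (25383/4100)² ÷ (34383/4100) = 214765563/46990100 in (≈ 4.570 in)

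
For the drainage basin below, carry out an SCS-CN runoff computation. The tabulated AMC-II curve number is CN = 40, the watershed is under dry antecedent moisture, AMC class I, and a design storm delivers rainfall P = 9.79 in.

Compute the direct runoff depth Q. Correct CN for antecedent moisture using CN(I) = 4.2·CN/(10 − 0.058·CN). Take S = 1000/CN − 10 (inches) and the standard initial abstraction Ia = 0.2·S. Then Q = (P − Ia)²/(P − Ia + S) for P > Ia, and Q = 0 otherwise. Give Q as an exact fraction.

Adjust CN=40 to AMC I: 4.2·40/(10 − 0.058·40) → 168 ÷ (192/25) = 175/8 ≈ 21.875
Max retention: S = 1000/(175/8) − 10 = 250/7 in (≈ 35.714 in)
Ia = 0.2S: 0.2·35.714 = 7.143 in (exactly 50/7)
Since P=9.790 > Ia=7.143: effective rainfall P−Ia = 1853/700 in
Runoff Q = (P−Ia)²/(P−Ia+S) = (2.647)²/(2.647+35.714) = 3433609/18797100 ≈ 0.183 in

Q = 3433609/18797100 in ≈ 0.183 in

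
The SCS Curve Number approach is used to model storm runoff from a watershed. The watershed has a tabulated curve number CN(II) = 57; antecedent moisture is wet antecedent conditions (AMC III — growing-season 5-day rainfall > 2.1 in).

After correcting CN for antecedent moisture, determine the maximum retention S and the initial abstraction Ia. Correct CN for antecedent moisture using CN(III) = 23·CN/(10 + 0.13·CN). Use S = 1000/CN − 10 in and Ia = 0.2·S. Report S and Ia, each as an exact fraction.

Wet (AMC III): CN(III) = 23·57/(10 + 0.13·57) = 1311/(1741/100) = 131100/1741 ≈ 75.302
Max retention: S = 1000/(131100/1741) − 10 = 4300/1311 in (≈ 3.280 in)
Initial abstraction Ia = S/5 = (4300/1311)/5 = 860/1311 ≈ 0.656 in

S = 4300/1311 in ≈ 3.280 in; Ia = 860/1311 in ≈ 0.656 in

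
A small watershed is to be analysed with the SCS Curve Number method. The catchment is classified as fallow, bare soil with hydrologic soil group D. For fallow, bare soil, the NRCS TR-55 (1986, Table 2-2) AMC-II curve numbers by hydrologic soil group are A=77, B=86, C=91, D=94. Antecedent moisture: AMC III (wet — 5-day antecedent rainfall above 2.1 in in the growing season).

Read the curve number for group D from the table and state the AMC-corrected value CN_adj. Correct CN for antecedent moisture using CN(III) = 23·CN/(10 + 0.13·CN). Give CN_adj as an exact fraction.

NRCS table: fallow, bare soil, soil group D → CN(II) = 94
Wet (AMC III): CN(III) = 23·94/(10 + 0.13·94) = 2162/(1111/50) = 108100/1111 ≈ 97.300

CN_adj = 108100/1111 ≈ 97.300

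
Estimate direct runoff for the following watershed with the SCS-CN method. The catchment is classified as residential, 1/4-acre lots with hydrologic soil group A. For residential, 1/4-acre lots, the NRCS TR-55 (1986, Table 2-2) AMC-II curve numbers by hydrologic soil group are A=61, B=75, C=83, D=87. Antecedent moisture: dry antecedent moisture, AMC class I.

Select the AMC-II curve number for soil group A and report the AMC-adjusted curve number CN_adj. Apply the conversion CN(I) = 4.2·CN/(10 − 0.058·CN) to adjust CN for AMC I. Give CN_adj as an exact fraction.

NRCS table: residential, 1/4-acre lots, soil group A → CN(II) = 61
Adjust CN=61 to AMC I: 4.2·61/(10 − 0.058·61) → (1281/5) ÷ (3231/500) = 42700/1077 ≈ 39.647

CN_adj = 42700/1077 ≈ 39.647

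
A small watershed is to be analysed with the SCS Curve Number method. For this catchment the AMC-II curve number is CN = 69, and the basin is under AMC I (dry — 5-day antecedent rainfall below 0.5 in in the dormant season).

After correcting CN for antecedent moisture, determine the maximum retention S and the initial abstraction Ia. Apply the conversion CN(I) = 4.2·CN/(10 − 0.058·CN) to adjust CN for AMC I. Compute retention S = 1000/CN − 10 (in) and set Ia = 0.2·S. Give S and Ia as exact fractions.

S = 15500/1449 in ≈ 10.697 in; Ia = 3100/1449 in ≈ 2.139 in

Dry (AMC I): CN(I) = 4.2·69/(10 − 0.058·69) = (1449/5)/(2999/500) = 144900/2999 ≈ 48.316
Max retention: S = 1000/(144900/2999) − 10 = 15500/1449 in (≈ 10.697 in)
Ia = 0.2S: 0.2·10.697 = 2.139 in (exactly 3100/1449)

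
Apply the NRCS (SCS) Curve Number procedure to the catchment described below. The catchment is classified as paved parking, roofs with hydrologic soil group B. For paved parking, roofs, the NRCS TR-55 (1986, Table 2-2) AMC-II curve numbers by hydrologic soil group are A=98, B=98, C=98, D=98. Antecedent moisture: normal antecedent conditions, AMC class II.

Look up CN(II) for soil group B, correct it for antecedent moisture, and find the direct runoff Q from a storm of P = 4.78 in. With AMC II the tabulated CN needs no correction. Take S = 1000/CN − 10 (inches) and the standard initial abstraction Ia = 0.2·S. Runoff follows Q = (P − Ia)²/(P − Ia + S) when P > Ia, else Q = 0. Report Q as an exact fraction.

Q = 134815321/29671950 in ≈ 4.544 in

NRCS table: paved parking, roofs, soil group B → CN(II) = 98
CN(II) = 98; AMC II needs no correction.
S = 1000/98 − 10 = 10/49 in ≈ 0.204 in
Ia = 0.2S: 0.2·0.204 = 0.041 in (exactly 2/49)
P − Ia = 4.780 − 0.041 = 11611/2450 ≈ 4.739 in (> 0, runoff occurs)
Q: (11611/2450)² ÷ (12111/2450) = 134815321/29671950 in (≈ 4.544 in)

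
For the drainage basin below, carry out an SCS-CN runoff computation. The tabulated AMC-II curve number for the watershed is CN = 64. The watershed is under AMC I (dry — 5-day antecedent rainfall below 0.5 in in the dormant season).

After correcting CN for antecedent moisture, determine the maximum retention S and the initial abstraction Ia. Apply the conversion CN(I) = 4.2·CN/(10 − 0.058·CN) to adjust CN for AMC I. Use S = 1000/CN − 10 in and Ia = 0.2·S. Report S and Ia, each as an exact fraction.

S = 375/28 in ≈ 13.393 in; Ia = 75/28 in ≈ 2.679 in

Dry (AMC I): CN(I) = 4.2·64/(10 − 0.058·64) = (1344/5)/(786/125) = 5600/131 ≈ 42.748
Max retention: S = 1000/(5600/131) − 10 = 375/28 in (≈ 13.393 in)
Ia = 0.2S: 0.2·13.393 = 2.679 in (exactly 75/28)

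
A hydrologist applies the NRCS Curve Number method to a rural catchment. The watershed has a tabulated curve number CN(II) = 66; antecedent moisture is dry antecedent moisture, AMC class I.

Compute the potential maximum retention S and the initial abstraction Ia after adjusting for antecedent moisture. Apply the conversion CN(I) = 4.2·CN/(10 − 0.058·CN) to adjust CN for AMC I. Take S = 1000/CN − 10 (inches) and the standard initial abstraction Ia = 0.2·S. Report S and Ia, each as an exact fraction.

S = 8500/693 in ≈ 12.266 in; Ia = 1700/693 in ≈ 2.453 in

Adjust CN=66 to AMC I: 4.2·66/(10 − 0.058·66) → (1386/5) ÷ (1543/250) = 69300/1543 ≈ 44.913
Max retention: S = 1000/(69300/1543) − 10 = 8500/693 in (≈ 12.266 in)
Ia = 0.2·(8500/693) = 1700/693 in ≈ 2.453 in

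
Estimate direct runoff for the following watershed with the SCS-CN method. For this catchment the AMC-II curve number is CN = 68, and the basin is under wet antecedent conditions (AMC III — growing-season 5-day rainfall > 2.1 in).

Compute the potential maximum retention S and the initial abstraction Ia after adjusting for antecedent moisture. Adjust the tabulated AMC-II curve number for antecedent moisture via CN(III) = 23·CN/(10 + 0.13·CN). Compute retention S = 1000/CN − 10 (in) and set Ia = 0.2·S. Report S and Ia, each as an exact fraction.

S = 800/391 in ≈ 2.046 in; Ia = 160/391 in ≈ 0.409 in

CN(III) from CN(II)=68: (23·68)/(10 + 0.13·68) = 39100/471 ≈ 83.015
Max retention: S = 1000/(39100/471) − 10 = 800/391 in (≈ 2.046 in)
Ia = 0.2·(800/391) = 160/391 in ≈ 0.409 in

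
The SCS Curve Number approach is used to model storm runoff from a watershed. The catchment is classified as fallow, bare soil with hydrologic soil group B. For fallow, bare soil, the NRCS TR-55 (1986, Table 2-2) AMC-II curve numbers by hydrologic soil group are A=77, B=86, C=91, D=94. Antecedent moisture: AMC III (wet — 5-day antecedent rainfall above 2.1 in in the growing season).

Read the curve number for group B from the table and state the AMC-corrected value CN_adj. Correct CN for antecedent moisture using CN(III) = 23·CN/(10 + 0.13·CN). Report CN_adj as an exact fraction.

NRCS table: fallow, bare soil, soil group B → CN(II) = 86
Wet (AMC III): CN(III) = 23·86/(10 + 0.13·86) = 1978/(1059/50) = 98900/1059 ≈ 93.390

CN_adj = 98900/1059 ≈ 93.390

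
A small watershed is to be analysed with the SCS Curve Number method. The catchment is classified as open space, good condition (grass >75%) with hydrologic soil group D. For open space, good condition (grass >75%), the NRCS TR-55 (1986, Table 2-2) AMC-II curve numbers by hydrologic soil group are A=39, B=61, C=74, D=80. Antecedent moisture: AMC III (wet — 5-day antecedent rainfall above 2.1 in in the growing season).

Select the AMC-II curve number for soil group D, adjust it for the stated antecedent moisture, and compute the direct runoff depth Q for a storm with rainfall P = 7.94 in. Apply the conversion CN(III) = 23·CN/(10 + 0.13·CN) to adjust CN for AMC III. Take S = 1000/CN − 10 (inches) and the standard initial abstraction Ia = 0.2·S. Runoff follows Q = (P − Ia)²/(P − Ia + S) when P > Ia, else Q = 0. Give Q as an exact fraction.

Q = 78872161/11650650 in ≈ 6.770 in

NRCS table: open space, good condition (grass >75%), soil group D → CN(II) = 80
Wet (AMC III): CN(III) = 23·80/(10 + 0.13·80) = 1840/(102/5) = 4600/51 ≈ 90.196
Max retention: S = 1000/(4600/51) − 10 = 25/23 in (≈ 1.087 in)
Initial abstraction Ia = S/5 = (25/23)/5 = 5/23 ≈ 0.217 in
Since P=7.940 > Ia=0.217: effective rainfall P−Ia = 8881/1150 in
Q = (8881/1150)²/((8881/1150) + 25/23) = (78872161/1322500)/(10131/1150) = 78872161/11650650 in ≈ 6.770 in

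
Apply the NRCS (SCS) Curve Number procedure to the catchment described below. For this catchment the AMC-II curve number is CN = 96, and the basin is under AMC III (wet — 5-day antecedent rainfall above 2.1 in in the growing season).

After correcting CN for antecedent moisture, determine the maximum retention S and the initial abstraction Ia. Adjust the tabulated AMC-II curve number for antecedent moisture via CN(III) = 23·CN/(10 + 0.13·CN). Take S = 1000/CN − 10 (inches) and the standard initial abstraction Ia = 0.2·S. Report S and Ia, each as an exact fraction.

Wet (AMC III): CN(III) = 23·96/(10 + 0.13·96) = 2208/(562/25) = 27600/281 ≈ 98.221
Retention S: 1000/CN − 10 with CN=98.221 → S = 25/138 ≈ 0.181 in
Ia = 0.2S: 0.2·0.181 = 0.036 in (exactly 5/138)

S = 25/138 in ≈ 0.181 in; Ia = 5/138 in ≈ 0.036 in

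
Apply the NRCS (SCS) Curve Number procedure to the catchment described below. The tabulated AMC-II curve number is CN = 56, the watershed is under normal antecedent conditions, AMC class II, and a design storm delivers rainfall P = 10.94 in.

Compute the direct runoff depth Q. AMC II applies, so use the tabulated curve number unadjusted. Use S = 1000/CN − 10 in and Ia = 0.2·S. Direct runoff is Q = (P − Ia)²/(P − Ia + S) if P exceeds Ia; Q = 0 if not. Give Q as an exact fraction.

CN(II) = 56; AMC II needs no correction.
Max retention: S = 1000/56 − 10 = 55/7 in (≈ 7.857 in)
Ia = 0.2S: 0.2·7.857 = 1.571 in (exactly 11/7)
Since P=10.940 > Ia=1.571: effective rainfall P−Ia = 3279/350 in
Q: (3279/350)² ÷ (6029/350) = 10751841/2110150 in (≈ 5.095 in)

Q = 10751841/2110150 in ≈ 5.095 in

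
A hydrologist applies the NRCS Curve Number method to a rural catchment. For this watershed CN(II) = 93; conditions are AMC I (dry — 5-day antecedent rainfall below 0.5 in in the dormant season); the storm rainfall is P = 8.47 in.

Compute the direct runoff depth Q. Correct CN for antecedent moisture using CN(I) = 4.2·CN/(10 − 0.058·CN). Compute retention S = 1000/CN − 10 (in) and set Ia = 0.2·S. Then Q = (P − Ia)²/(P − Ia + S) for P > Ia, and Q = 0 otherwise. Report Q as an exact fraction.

Adjust CN=93 to AMC I: 4.2·93/(10 − 0.058·93) → (1953/5) ÷ (2303/500) = 27900/329 ≈ 84.802
S = 1000/(27900/329) − 10 = 500/279 in ≈ 1.792 in
Ia = 0.2S: 0.2·1.792 = 0.358 in (exactly 100/279)
Excess rainfall: 8.470 − 0.358 = 8.112 in; P > Ia so Q > 0
Runoff Q = (P−Ia)²/(P−Ia+S) = (8.112)²/(8.112+1.792) = 51217573969/7709132700 ≈ 6.644 in

Q = 51217573969/7709132700 in ≈ 6.644 in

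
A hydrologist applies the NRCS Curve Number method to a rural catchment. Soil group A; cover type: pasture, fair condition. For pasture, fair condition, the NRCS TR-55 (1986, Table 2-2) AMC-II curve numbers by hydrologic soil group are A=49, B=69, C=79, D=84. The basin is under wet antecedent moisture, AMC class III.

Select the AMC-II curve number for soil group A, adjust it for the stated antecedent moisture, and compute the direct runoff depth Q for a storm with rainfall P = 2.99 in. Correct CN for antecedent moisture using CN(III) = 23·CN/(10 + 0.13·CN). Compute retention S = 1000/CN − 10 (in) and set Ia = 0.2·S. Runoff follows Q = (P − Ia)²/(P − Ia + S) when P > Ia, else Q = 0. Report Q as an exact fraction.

NRCS table: pasture, fair condition, soil group A → CN(II) = 49
Adjust CN=49 to AMC III: 23·49/(10 + 0.13·49) → 1127 ÷ (1637/100) = 112700/1637 ≈ 68.845
Retention S: 1000/CN − 10 with CN=68.845 → S = 5100/1127 ≈ 4.525 in
Initial abstraction Ia = S/5 = (5100/1127)/5 = 1020/1127 ≈ 0.905 in
Excess rainfall: 2.990 − 0.905 = 2.085 in; P > Ia so Q > 0
Q = (234973/112700)²/((234973/112700) + 5100/1127) = (55212310729/12701290000)/(744973/112700) = 55212310729/83958457100 in ≈ 0.658 in

Q = 55212310729/83958457100 in ≈ 0.658 in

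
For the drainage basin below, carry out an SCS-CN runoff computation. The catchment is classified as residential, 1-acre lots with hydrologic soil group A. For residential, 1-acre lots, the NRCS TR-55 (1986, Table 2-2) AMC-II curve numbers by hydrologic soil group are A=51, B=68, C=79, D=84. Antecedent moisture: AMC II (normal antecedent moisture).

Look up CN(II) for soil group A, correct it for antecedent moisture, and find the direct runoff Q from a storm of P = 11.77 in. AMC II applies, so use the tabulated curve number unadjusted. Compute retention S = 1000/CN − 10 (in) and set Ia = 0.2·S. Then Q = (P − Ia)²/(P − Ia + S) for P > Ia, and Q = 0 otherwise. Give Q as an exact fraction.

Q = 2522751529/506057700 in ≈ 4.985 in

NRCS table: residential, 1-acre lots, soil group A → CN(II) = 51
AMC II — tabulated CN = 51 applies directly.
Retention S: 1000/CN − 10 with CN=51.000 → S = 490/51 ≈ 9.608 in
Initial abstraction Ia = S/5 = (490/51)/5 = 98/51 ≈ 1.922 in
Excess rainfall: 11.770 − 1.922 = 9.848 in; P > Ia so Q > 0
Q = (50227/5100)²/((50227/5100) + 490/51) = (2522751529/26010000)/(99227/5100) = 2522751529/506057700 in ≈ 4.985 in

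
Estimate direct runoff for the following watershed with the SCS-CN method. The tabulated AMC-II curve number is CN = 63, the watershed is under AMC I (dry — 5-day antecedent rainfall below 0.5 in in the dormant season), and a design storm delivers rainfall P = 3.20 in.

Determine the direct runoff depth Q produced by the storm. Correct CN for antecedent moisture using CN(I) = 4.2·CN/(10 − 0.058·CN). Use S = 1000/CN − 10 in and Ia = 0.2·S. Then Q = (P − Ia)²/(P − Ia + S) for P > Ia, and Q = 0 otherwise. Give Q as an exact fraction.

Q = 444889/39346020 in ≈ 0.011 in

CN(I) from CN(II)=63: (4.2·63)/(10 − 0.058·63) = 132300/3173 ≈ 41.696
Max retention: S = 1000/(132300/3173) − 10 = 18500/1323 in (≈ 13.983 in)
Initial abstraction Ia = S/5 = (18500/1323)/5 = 3700/1323 ≈ 2.797 in
P − Ia = 3.200 − 2.797 = 2668/6615 ≈ 0.403 in (> 0, runoff occurs)
Runoff Q = (P−Ia)²/(P−Ia+S) = (0.403)²/(0.403+13.983) = 444889/39346020 ≈ 0.011 in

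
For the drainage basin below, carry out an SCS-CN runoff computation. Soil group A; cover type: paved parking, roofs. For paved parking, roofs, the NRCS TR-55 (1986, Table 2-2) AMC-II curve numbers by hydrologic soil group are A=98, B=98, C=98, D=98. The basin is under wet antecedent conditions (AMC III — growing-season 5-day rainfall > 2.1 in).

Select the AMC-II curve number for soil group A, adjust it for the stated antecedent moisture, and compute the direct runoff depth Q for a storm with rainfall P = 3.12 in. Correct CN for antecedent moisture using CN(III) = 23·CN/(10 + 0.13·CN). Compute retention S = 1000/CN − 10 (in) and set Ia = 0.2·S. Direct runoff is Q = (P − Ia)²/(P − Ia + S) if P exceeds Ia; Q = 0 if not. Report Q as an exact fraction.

NRCS table: paved parking, roofs, soil group A → CN(II) = 98
Adjust CN=98 to AMC III: 23·98/(10 + 0.13·98) → 2254 ÷ (1137/50) = 112700/1137 ≈ 99.120
Retention S: 1000/CN − 10 with CN=99.120 → S = 100/1127 ≈ 0.089 in
Ia = 0.2S: 0.2·0.089 = 0.018 in (exactly 20/1127)
Since P=3.120 > Ia=0.018: effective rainfall P−Ia = 87406/28175 in
Q = (87406/28175)²/((87406/28175) + 100/1127) = (7639808836/793830625)/(89906/28175) = 3819904418/1266550775 in ≈ 3.016 in

Q = 3819904418/1266550775 in ≈ 3.016 in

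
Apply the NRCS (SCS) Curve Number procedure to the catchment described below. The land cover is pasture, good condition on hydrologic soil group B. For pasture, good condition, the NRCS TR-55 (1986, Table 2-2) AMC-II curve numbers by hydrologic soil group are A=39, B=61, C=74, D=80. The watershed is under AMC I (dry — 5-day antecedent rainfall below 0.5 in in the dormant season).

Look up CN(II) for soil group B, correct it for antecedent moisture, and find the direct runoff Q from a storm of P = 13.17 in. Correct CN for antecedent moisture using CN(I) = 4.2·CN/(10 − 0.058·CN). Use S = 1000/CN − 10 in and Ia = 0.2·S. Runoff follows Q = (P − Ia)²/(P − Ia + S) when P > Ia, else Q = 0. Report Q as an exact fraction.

Q = 186934304881/46216729300 in ≈ 4.045 in

NRCS table: pasture, good condition, soil group B → CN(II) = 61
Dry (AMC I): CN(I) = 4.2·61/(10 − 0.058·61) = (1281/5)/(3231/500) = 42700/1077 ≈ 39.647
S = 1000/(42700/1077) − 10 = 6500/427 in ≈ 15.222 in
Ia = 0.2S: 0.2·15.222 = 3.044 in (exactly 1300/427)
P − Ia = 13.170 − 3.044 = 432359/42700 ≈ 10.126 in (> 0, runoff occurs)
Runoff Q = (P−Ia)²/(P−Ia+S) = (10.126)²/(10.126+15.222) = 186934304881/46216729300 ≈ 4.045 in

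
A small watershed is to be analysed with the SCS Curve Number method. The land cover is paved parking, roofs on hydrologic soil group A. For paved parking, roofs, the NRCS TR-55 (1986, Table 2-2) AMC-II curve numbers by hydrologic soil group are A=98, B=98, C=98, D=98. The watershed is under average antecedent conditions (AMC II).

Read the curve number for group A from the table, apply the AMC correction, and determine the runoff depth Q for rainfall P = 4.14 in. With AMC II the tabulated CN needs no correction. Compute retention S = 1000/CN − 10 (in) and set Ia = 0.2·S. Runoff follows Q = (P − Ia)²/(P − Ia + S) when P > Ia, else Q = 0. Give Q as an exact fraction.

Q = 100861849/25830350 in ≈ 3.905 in

NRCS table: paved parking, roofs, soil group A → CN(II) = 98
Average conditions: CN = 98 (no AMC adjustment).
Retention S: 1000/CN − 10 with CN=98.000 → S = 10/49 ≈ 0.204 in
Initial abstraction Ia = S/5 = (10/49)/5 = 2/49 ≈ 0.041 in
Excess rainfall: 4.140 − 0.041 = 4.099 in; P > Ia so Q > 0
Q = (10043/2450)²/((10043/2450) + 10/49) = (100861849/6002500)/(10543/2450) = 100861849/25830350 in ≈ 3.905 in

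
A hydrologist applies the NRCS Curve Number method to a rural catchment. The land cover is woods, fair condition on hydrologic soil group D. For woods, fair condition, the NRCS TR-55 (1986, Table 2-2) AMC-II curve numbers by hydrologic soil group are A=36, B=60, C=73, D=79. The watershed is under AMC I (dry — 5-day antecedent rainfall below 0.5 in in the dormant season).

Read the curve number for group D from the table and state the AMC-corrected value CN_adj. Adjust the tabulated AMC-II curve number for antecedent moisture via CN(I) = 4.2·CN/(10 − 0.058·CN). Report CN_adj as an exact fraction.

NRCS table: woods, fair condition, soil group D → CN(II) = 79
Dry (AMC I): CN(I) = 4.2·79/(10 − 0.058·79) = (1659/5)/(2709/500) = 7900/129 ≈ 61.240

CN_adj = 7900/129 ≈ 61.240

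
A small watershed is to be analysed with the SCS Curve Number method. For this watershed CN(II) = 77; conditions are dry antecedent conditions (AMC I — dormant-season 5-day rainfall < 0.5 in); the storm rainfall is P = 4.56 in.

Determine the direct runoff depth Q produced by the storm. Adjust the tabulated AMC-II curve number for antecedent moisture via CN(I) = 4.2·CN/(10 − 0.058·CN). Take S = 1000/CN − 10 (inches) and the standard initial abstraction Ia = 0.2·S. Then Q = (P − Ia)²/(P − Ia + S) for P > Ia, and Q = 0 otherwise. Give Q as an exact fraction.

Q = 8043939122/8374806825 in ≈ 0.960 in

Dry (AMC I): CN(I) = 4.2·77/(10 − 0.058·77) = (1617/5)/(2767/500) = 161700/2767 ≈ 58.439
Max retention: S = 1000/(161700/2767) − 10 = 11500/1617 in (≈ 7.112 in)
Ia = 0.2·(11500/1617) = 2300/1617 in ≈ 1.422 in
Excess rainfall: 4.560 − 1.422 = 3.138 in; P > Ia so Q > 0
Q = (126838/40425)²/((126838/40425) + 11500/1617) = (16087878244/1634180625)/(414338/40425) = 8043939122/8374806825 in ≈ 0.960 in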